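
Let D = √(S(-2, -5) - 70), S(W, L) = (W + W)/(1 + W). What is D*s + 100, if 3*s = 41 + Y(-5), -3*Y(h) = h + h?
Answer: 100 + 133*I*√66/9 ≈ 100.0 + 120.06*I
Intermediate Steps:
Y(h) = -2*h/3 (Y(h) = -(h + h)/3 = -2*h/3)
s = 133/9 (s = (41 - ⅔*(-5))/3 = (41 + 10/3)/3 = (⅓)*(133/3) = 133/9 ≈ 14.778)
S(W, L) = 2*W/(1 + W) (S(W, L) = (2*W)/(1 + W) = 2*W/(1 + W))
D = I*√66 (D = √(2*(-2)/(1 - 2) - 70) = √(2*(-2)/(-1) - 70) = √(2*(-2)*(-1) - 70) = √(4 - 70) = √(-66) = I*√66 ≈ 8.124*I)
D*s + 100 = (I*√66)*(133/9) + 100 = 133*I*√66/9 + 100 = 100 + 133*I*√66/9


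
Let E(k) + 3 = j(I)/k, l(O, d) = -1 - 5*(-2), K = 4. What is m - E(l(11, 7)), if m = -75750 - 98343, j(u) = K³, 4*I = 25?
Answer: -1566874/9 ≈ -1.7410e+5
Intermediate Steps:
I = 25/4 (I = (¼)*25 = 25/4 ≈ 6.2500)
l(O, d) = 9 (l(O, d) = -1 + 10 = 9)
j(u) = 64 (j(u) = 4³ = 64)
m = -174093
E(k) = -3 + 64/k
m - E(l(11, 7)) = -174093 - (-3 + 64/9) = -174093 - 1*37/9 = -174093 - 37/9 = -1566874/9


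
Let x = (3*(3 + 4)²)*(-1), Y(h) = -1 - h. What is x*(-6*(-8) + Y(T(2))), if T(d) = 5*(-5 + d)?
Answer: -9114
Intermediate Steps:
T(d) = -25 + 5*d
x = -147 (x = (3*7²)*(-1) = (3*49)*(-1) = 147*(-1) = -147)
x*(-6*(-8) + Y(T(2))) = -147*(-6*(-8) + (-1 - (-25 + 5*2))) = -147*(48 + (-1 - (-25 + 10))) = -147*(48 + (-1 - 1*(-15))) = -147*(48 + (-1 + 15)) = -147*(48 + 14) = -147*62 = -9114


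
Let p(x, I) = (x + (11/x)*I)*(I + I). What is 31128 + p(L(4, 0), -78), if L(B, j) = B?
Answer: 63966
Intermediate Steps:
p(x, I) = 2*I*(x + 11*I/x) (p(x, I) = (x + 11*I/x)*(2*I) = 2*I*(x + 11*I/x))
31128 + p(L(4, 0), -78) = 31128 + 2*(-78)*(4² + 11*(-78))/4 = 31128 + 2*(-78)*(¼)*(16 - 858) = 31128 + 2*(-78)*(¼)*(-842) = 31128 + 32838 = 63966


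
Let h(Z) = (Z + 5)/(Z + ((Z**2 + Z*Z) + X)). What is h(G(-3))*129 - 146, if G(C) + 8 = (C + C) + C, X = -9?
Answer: -6845/46 ≈ -148.80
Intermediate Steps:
G(C) = -8 + 3*C (G(C) = -8 + ((C + C) + C) = -8 + (2*C + C) = -8 + 3*C)
h(Z) = (5 + Z)/(-9 + Z + 2*Z**2) (h(Z) = (Z + 5)/(Z + ((Z**2 + Z*Z) - 9)) = (5 + Z)/(Z + ((Z**2 + Z**2) - 9)) = (5 + Z)/(Z + (2*Z**2 - 9)) = (5 + Z)/(Z + (-9 + 2*Z**2)) = (5 + Z)/(-9 + Z + 2*Z**2))
h(G(-3))*129 - 146 = ((5 + (-8 + 3*(-3)))/(-9 + (-8 + 3*(-3)) + 2*(-8 + 3*(-3))**2))*129 - 146 = ((5 + (-8 - 9))/(-9 + (-8 - 9) + 2*(-8 - 9)**2))*129 - 146 = ((5 - 17)/(-9 - 17 + 2*(-17)**2))*129 - 146 = (-12/(-9 - 17 + 2*289))*129 - 146 = (-12/(-9 - 17 + 578))*129 - 146 = (-12/552)*129 - 146 = ((1/552)*(-12))*129 - 146 = -1/46*129 - 146 = -129/46 - 146 = -6845/46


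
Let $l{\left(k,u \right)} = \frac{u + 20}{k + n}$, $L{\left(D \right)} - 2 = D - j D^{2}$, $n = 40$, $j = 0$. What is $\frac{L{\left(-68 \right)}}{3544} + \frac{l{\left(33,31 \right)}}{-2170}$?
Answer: $- \frac{2658951}{140351260} \approx -0.018945$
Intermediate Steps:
$L{\left(D \right)} = 2 + D$ ($L{\left(D \right)} = 2 + \left(D - 0 D^{2}\right) = 2 + \left(D - 0\right) = 2 + \left(D + 0\right) = 2 + D$)
$l{\left(k,u \right)} = \frac{20 + u}{40 + k}$ ($l{\left(k,u \right)} = \frac{u + 20}{k + 40} = \frac{20 + u}{40 + k}$)
$\frac{L{\left(-68 \right)}}{3544} + \frac{l{\left(33,31 \right)}}{-2170} = \frac{2 - 68}{3544} + \frac{\frac{1}{40 + 33} \left(20 + 31\right)}{-2170} = \left(-66\right) \frac{1}{3544} + \frac{1}{73} \cdot 51 \left(- \frac{1}{2170}\right) = - \frac{33}{1772} + \frac{1}{73} \cdot 51 \left(- \frac{1}{2170}\right) = - \frac{33}{1772} + \frac{51}{73} \left(- \frac{1}{2170}\right) = - \frac{33}{1772} - \frac{51}{158410} = - \frac{2658951}{140351260}$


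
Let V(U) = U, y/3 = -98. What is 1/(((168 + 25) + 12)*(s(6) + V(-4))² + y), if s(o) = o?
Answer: 1/526 ≈ 0.0019011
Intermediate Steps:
y = -294 (y = 3*(-98) = -294)
1/(((168 + 25) + 12)*(s(6) + V(-4))² + y) = 1/(((168 + 25) + 12)*(6 - 4)² - 294) = 1/((193 + 12)*2² - 294) = 1/(205*4 - 294) = 1/(820 - 294) = 1/526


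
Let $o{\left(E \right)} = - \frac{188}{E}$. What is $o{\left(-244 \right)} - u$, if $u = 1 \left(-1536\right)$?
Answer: $\frac{93743}{61} \approx 1536.8$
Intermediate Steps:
$u = -1536$
$o{\left(-244 \right)} - u = - \frac{188}{-244} - -1536 = \left(-188\right) \left(- \frac{1}{244}\right) + 1536 = \frac{47}{61} + 1536 = \frac{93743}{61}$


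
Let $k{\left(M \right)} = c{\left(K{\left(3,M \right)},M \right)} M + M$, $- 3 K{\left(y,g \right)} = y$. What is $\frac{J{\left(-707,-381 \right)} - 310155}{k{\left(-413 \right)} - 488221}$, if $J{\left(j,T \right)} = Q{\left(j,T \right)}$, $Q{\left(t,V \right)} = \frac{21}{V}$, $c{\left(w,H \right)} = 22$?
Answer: $\frac{9847423}{15802610} \approx 0.62315$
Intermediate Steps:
$K{\left(y,g \right)} = - \frac{y}{3}$
$J{\left(j,T \right)} = \frac{21}{T}$
$k{\left(M \right)} = 23 M$ ($k{\left(M \right)} = 22 M + M = 23 M$)
$\frac{J{\left(-707,-381 \right)} - 310155}{k{\left(-413 \right)} - 488221} = \frac{\frac{21}{-381} - 310155}{23 \left(-413\right) - 488221} = \frac{21 \left(- \frac{1}{381}\right) - 310155}{-9499 - 488221} = \frac{- \frac{7}{127} - 310155}{-497720} = \left(- \frac{39389692}{127}\right) \left(- \frac{1}{497720}\right) = \frac{9847423}{15802610}$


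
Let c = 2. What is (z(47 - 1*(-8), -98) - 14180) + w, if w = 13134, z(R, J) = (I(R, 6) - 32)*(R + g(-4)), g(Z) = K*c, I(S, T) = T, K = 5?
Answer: -2736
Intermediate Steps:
g(Z) = 10 (g(Z) = 5*2 = 10)
z(R, J) = -260 - 26*R (z(R, J) = (6 - 32)*(R + 10) = -26*(10 + R) = -260 - 26*R)
(z(47 - 1*(-8), -98) - 14180) + w = ((-260 - 26*(47 - 1*(-8))) - 14180) + 13134 = ((-260 - 26*(47 + 8)) - 14180) + 13134 = ((-260 - 26*55) - 14180) + 13134 = ((-260 - 1430) - 14180) + 13134 = (-1690 - 14180) + 13134 = -15870 + 13134 = -2736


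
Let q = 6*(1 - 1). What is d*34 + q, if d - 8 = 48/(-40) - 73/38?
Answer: 15759/95 ≈ 165.88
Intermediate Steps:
q = 0 (q = 6*0 = 0)
d = 927/190 (d = 8 + (48/(-40) - 73/38) = 8 + (48*(-1/40) - 73*1/38) = 8 + (-6/5 - 73/38) = 8 - 593/190 = 927/190 ≈ 4.8789)
d*34 + q = (927/190)*34 + 0 = 15759/95 + 0 = 15759/95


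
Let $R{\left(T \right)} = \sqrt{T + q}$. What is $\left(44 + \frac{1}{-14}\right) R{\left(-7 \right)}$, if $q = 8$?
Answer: $\frac{615}{14} \approx 43.929$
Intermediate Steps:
$R{\left(T \right)} = \sqrt{8 + T}$ ($R{\left(T \right)} = \sqrt{T + 8} = \sqrt{8 + T}$)
$\left(44 + \frac{1}{-14}\right) R{\left(-7 \right)} = \left(44 + \frac{1}{-14}\right) \sqrt{8 - 7} = \left(44 - \frac{1}{14}\right) \sqrt{1} = \frac{615}{14} \cdot 1 = \frac{615}{14}$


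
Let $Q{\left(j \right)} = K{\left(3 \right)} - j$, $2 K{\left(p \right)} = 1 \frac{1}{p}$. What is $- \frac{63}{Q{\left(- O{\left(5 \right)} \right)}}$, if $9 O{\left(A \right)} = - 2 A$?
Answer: $\frac{1134}{17} \approx 66.706$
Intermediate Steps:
$K{\left(p \right)} = \frac{1}{2 p}$ ($K{\left(p \right)} = \frac{1 \frac{1}{p}}{2} = \frac{1}{2 p}$)
$O{\left(A \right)} = - \frac{2 A}{9}$ ($O{\left(A \right)} = \frac{\left(-2\right) A}{9} = - \frac{2 A}{9}$)
$Q{\left(j \right)} = \frac{1}{6} - j$ ($Q{\left(j \right)} = \frac{1}{2 \cdot 3} - j = \frac{1}{2} \cdot \frac{1}{3} - j = \frac{1}{6} - j$)
$- \frac{63}{Q{\left(- O{\left(5 \right)} \right)}} = - \frac{63}{\frac{1}{6} - - \frac{\left(-2\right) 5}{9}} = - \frac{63}{\frac{1}{6} - \left(-1\right) \left(- \frac{10}{9}\right)} = - \frac{63}{\frac{1}{6} - \frac{10}{9}} = - \frac{63}{- \frac{17}{18}} = \left(-63\right) \left(- \frac{18}{17}\right) = \frac{1134}{17}$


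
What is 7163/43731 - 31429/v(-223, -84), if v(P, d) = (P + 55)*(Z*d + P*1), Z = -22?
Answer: 1109973533/3979521000 ≈ 0.27892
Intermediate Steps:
v(P, d) = (55 + P)*(P - 22*d) (v(P, d) = (P + 55)*(-22*d + P*1) = (55 + P)*(-22*d + P) = (55 + P)*(P - 22*d))
7163/43731 - 31429/v(-223, -84) = 7163/43731 - 31429/((-223)² - 1210*(-84) + 55*(-223) - 22*(-223)*(-84)) = 7163*(1/43731) - 31429/(49729 + 101640 - 12265 - 412104) = 7163/43731 - 31429/(-273000) = 7163/43731 - 31429*(-1/273000) = 7163/43731 + 31429/273000 = 1109973533/3979521000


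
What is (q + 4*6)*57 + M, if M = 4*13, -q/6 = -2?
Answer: 2104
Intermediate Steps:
q = 12 (q = -6*(-2) = 12)
M = 52
(q + 4*6)*57 + M = (12 + 4*6)*57 + 52 = (12 + 24)*57 + 52 = 36*57 + 52 = 2052 + 52 = 2104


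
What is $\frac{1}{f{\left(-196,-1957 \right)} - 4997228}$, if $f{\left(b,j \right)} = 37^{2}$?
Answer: $- \frac{1}{4995859} \approx -2.0017 \cdot 10^{-7}$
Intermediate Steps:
$f{\left(b,j \right)} = 1369$
$\frac{1}{f{\left(-196,-1957 \right)} - 4997228} = \frac{1}{1369 - 4997228} = \frac{1}{-4995859} = - \frac{1}{4995859}$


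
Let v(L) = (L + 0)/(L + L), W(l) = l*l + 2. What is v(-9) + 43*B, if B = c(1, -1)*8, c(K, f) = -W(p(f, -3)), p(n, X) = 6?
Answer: -26143/2 ≈ -13072.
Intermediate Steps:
W(l) = 2 + l² (W(l) = l² + 2 = 2 + l²)
v(L) = ½ (v(L) = L/((2*L)) = L*(1/(2*L)) = ½)
c(K, f) = -38 (c(K, f) = -(2 + 6²) = -(2 + 36) = -1*38 = -38)
B = -304 (B = -38*8 = -304)
v(-9) + 43*B = ½ + 43*(-304) = ½ - 13072 = -26143/2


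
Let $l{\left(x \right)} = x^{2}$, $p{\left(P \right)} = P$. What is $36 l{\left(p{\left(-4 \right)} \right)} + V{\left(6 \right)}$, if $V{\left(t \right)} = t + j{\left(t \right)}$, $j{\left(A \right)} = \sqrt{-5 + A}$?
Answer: $583$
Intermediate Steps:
$V{\left(t \right)} = t + \sqrt{-5 + t}$
$36 l{\left(p{\left(-4 \right)} \right)} + V{\left(6 \right)} = 36 \left(-4\right)^{2} + \left(6 + \sqrt{-5 + 6}\right) = 36 \cdot 16 + \left(6 + \sqrt{1}\right) = 576 + \left(6 + 1\right) = 576 + 7 = 583$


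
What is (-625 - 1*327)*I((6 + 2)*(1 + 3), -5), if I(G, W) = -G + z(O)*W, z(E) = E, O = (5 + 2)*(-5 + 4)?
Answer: -2856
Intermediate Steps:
O = -7 (O = 7*(-1) = -7)
I(G, W) = -G - 7*W
(-625 - 1*327)*I((6 + 2)*(1 + 3), -5) = (-625 - 1*327)*(-(6 + 2)*(1 + 3) - 7*(-5)) = (-625 - 327)*(-8*4 + 35) = -952*(-1*32 + 35) = -952*(-32 + 35) = -952*3 = -2856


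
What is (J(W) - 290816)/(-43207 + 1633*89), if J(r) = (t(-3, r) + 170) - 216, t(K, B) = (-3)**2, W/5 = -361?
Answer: -290853/102130 ≈ -2.8479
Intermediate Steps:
W = -1805 (W = 5*(-361) = -1805)
t(K, B) = 9
J(r) = -37 (J(r) = (9 + 170) - 216 = 179 - 216 = -37)
(J(W) - 290816)/(-43207 + 1633*89) = (-37 - 290816)/(-43207 + 1633*89) = -290853/(-43207 + 145337) = -290853/102130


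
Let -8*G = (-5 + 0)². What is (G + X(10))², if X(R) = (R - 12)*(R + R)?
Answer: 119025/64 ≈ 1859.8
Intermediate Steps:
X(R) = 2*R*(-12 + R) (X(R) = (-12 + R)*(2*R) = 2*R*(-12 + R))
G = -25/8 (G = -(-5 + 0)²/8 = -⅛*(-5)² = -⅛*25 = -25/8 ≈ -3.1250)
(G + X(10))² = (-25/8 + 2*10*(-12 + 10))² = (-25/8 + 2*10*(-2))² = (-25/8 - 40)² = (-345/8)² = 119025/64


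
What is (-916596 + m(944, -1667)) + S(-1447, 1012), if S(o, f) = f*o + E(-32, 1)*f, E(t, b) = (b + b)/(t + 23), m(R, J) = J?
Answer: -21445667/9 ≈ -2.3829e+6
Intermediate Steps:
E(t, b) = 2*b/(23 + t) (E(t, b) = (2*b)/(23 + t) = 2*b/(23 + t))
S(o, f) = -2*f/9 + f*o (S(o, f) = f*o + (2*1/(23 - 32))*f = f*o + (2*1/(-9))*f = f*o + (2*1*(-⅑))*f = f*o - 2*f/9 = -2*f/9 + f*o)
(-916596 + m(944, -1667)) + S(-1447, 1012) = (-916596 - 1667) + (⅑)*1012*(-2 + 9*(-1447)) = -918263 + (⅑)*1012*(-2 - 13023) = -918263 + (⅑)*1012*(-13025) = -918263 - 13181300/9 = -21445667/9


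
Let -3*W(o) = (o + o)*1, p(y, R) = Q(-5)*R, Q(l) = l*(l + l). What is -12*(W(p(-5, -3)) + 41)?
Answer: -1692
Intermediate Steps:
Q(l) = 2*l² (Q(l) = l*(2*l) = 2*l²)
p(y, R) = 50*R (p(y, R) = (2*(-5)²)*R = (2*25)*R = 50*R)
W(o) = -2*o/3 (W(o) = -(o + o)/3 = -2*o/3)
-12*(W(p(-5, -3)) + 41) = -12*(-100*(-3)/3 + 41) = -12*(-⅔*(-150) + 41) = -12*(100 + 41) = -12*141 = -1692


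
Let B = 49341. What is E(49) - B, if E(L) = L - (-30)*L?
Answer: -47822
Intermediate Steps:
E(L) = 31*L (E(L) = L + 30*L = 31*L)
E(49) - B = 31*49 - 1*49341 = 1519 - 49341 = -47822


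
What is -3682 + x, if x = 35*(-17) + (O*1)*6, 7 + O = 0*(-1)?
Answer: -4319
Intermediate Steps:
O = -7 (O = -7 + 0*(-1) = -7 + 0 = -7)
x = -637 (x = 35*(-17) - 7*1*6 = -595 - 7*6 = -595 - 42 = -637)
-3682 + x = -3682 - 637 = -4319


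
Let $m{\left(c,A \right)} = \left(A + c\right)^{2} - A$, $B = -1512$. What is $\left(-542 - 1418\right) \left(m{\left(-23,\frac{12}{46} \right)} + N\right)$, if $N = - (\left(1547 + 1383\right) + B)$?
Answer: $\frac{934392760}{529} \approx 1.7663 \cdot 10^{6}$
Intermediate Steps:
$N = -1418$ ($N = - (\left(1547 + 1383\right) - 1512) = - (2930 - 1512) = \left(-1\right) 1418 = -1418$)
$\left(-542 - 1418\right) \left(m{\left(-23,\frac{12}{46} \right)} + N\right) = \left(-542 - 1418\right) \left(\left(\left(\frac{12}{46} - 23\right)^{2} - \frac{12}{46}\right) - 1418\right) = - 1960 \left(\left(\left(12 \cdot \frac{1}{46} - 23\right)^{2} - 12 \cdot \frac{1}{46}\right) - 1418\right) = - 1960 \left(\left(\left(\frac{6}{23} - 23\right)^{2} - \frac{6}{23}\right) - 1418\right) = - 1960 \left(\left(\left(- \frac{523}{23}\right)^{2} - \frac{6}{23}\right) - 1418\right) = - 1960 \left(\left(\frac{273529}{529} - \frac{6}{23}\right) - 1418\right) = - 1960 \left(\frac{273391}{529} - 1418\right) = \left(-1960\right) \left(- \frac{476731}{529}\right) = \frac{934392760}{529}$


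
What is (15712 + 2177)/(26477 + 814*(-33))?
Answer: -17889/385 ≈ -46.465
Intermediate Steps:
(15712 + 2177)/(26477 + 814*(-33)) = 17889/(26477 - 26862) = 17889/(-385) = 17889*(-1/385) = -17889/385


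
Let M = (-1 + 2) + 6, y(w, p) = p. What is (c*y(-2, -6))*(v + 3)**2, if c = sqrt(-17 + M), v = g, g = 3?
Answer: -216*I*sqrt(10) ≈ -683.05*I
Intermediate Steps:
M = 7 (M = 1 + 6 = 7)
v = 3
c = I*sqrt(10) (c = sqrt(-17 + 7) = sqrt(-10) = I*sqrt(10) ≈ 3.1623*I)
(c*y(-2, -6))*(v + 3)**2 = ((I*sqrt(10))*(-6))*(3 + 3)**2 = -6*I*sqrt(10)*6**2 = -6*I*sqrt(10)*36 = -216*I*sqrt(10)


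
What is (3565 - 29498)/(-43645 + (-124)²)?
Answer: 25933/28269 ≈ 0.91737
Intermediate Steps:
(3565 - 29498)/(-43645 + (-124)²) = -25933/(-43645 + 15376) = -25933/(-28269) = -25933*(-1/28269) = 25933/28269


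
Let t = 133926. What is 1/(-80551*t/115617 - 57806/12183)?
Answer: -27618861/2577163585660 ≈ -1.0717e-5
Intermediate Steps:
1/(-80551*t/115617 - 57806/12183) = 1/(-80551/(115617/133926) - 57806/12183) = 1/(-80551/(115617*(1/133926)) - 57806*1/12183) = 1/(-80551/2267/2626 - 57806/12183) = 1/(-80551*2626/2267 - 57806/12183) = 1/(-211526926/2267 - 57806/12183) = 1/(-2577163585660/27618861) = -27618861/2577163585660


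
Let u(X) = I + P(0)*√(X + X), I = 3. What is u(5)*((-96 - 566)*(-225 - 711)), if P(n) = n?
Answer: 1858896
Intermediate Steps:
u(X) = 3 (u(X) = 3 + 0*√(X + X) = 3 + 0*√(2*X) = 3 + 0*(√2*√X) = 3 + 0 = 3)
u(5)*((-96 - 566)*(-225 - 711)) = 3*((-96 - 566)*(-225 - 711)) = 3*(-662*(-936)) = 3*619632 = 1858896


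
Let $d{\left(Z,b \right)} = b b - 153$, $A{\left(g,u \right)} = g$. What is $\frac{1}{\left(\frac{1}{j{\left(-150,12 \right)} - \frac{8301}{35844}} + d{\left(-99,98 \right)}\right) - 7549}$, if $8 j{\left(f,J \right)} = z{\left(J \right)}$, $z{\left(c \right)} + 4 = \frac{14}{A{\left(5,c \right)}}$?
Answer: $\frac{5699}{10824563} \approx 0.00052649$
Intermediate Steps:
$d{\left(Z,b \right)} = -153 + b^{2}$ ($d{\left(Z,b \right)} = b^{2} - 153 = -153 + b^{2}$)
$z{\left(c \right)} = - \frac{6}{5}$ ($z{\left(c \right)} = -4 + \frac{14}{5} = - \frac{6}{5}$)
$j{\left(f,J \right)} = - \frac{3}{20}$ ($j{\left(f,J \right)} = \frac{1}{8} \left(- \frac{6}{5}\right) = - \frac{3}{20}$)
$\frac{1}{\left(\frac{1}{j{\left(-150,12 \right)} - \frac{8301}{35844}} + d{\left(-99,98 \right)}\right) - 7549} = \frac{1}{\left(\frac{1}{- \frac{3}{20} - \frac{8301}{35844}} - \left(153 - 98^{2}\right)\right) - 7549} = \frac{1}{\left(\frac{1}{- \frac{3}{20} - \frac{2767}{11948}} + \left(-153 + 9604\right)\right) - 7549} = \frac{1}{\left(\frac{1}{- \frac{3}{20} - \frac{2767}{11948}} + 9451\right) - 7549} = \frac{1}{\left(\frac{1}{- \frac{5699}{14935}} + 9451\right) - 7549} = \frac{1}{\left(- \frac{14935}{5699} + 9451\right) - 7549} = \frac{1}{\frac{53846314}{5699} - 7549} = \frac{1}{\frac{10824563}{5699}} = \frac{5699}{10824563}$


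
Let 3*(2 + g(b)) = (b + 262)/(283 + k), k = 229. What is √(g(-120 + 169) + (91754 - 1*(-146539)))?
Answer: √2196091722/96 ≈ 488.15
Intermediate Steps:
g(b) = -1405/768 + b/1536 (g(b) = -2 + ((b + 262)/(283 + 229))/3 = -2 + ((262 + b)/512)/3 = -2 + ((262 + b)*(1/512))/3 = -2 + (131/256 + b/512)/3 = -2 + (131/768 + b/1536) = -1405/768 + b/1536)
√(g(-120 + 169) + (91754 - 1*(-146539))) = √((-1405/768 + (-120 + 169)/1536) + (91754 - 1*(-146539))) = √((-1405/768 + (1/1536)*49) + (91754 + 146539)) = √((-1405/768 + 49/1536) + 238293) = √(-2761/1536 + 238293) = √(366015287/1536) = √2196091722/96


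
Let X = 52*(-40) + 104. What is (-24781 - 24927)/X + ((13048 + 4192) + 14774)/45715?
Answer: 583915221/22583210 ≈ 25.856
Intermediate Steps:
X = -1976 (X = -2080 + 104 = -1976)
(-24781 - 24927)/X + ((13048 + 4192) + 14774)/45715 = (-24781 - 24927)/(-1976) + ((13048 + 4192) + 14774)/45715 = -49708*(-1/1976) + (17240 + 14774)*(1/45715) = 12427/494 + 32014*(1/45715) = 12427/494 + 32014/45715 = 583915221/22583210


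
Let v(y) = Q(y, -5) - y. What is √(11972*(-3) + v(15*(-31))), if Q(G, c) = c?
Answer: 8*I*√554 ≈ 188.3*I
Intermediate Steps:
v(y) = -5 - y
√(11972*(-3) + v(15*(-31))) = √(11972*(-3) + (-5 - 15*(-31))) = √(-35916 + (-5 - 1*(-465))) = √(-35916 + (-5 + 465)) = √(-35916 + 460) = √(-35456) = 8*I*√554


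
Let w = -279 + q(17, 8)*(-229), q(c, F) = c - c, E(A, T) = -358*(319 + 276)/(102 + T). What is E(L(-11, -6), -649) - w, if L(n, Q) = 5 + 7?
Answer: 365623/547 ≈ 668.42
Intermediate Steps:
L(n, Q) = 12
E(A, T) = -358/(6/35 + T/595) (E(A, T) = -358*595/(102 + T) = -358/(6/35 + T/595))
q(c, F) = 0
w = -279 (w = -279 + 0*(-229) = -279 + 0 = -279)
E(L(-11, -6), -649) - w = -213010/(102 - 649) - 1*(-279) = -213010/(-547) + 279 = -213010*(-1/547) + 279 = 213010/547 + 279 = 365623/547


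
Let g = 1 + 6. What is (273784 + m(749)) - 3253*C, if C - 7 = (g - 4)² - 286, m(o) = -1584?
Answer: 1150510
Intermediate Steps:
g = 7
C = -270 (C = 7 + ((7 - 4)² - 286) = 7 + (3² - 286) = 7 + (9 - 286) = 7 - 277 = -270)
(273784 + m(749)) - 3253*C = (273784 - 1584) - 3253*(-270) = 272200 + 878310 = 1150510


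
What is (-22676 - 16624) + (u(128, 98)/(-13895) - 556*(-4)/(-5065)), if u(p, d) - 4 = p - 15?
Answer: -553178754517/14075635 ≈ -39300.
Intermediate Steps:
u(p, d) = -11 + p (u(p, d) = 4 + (p - 15) = 4 + (-15 + p) = -11 + p)
(-22676 - 16624) + (u(128, 98)/(-13895) - 556*(-4)/(-5065)) = (-22676 - 16624) + ((-11 + 128)/(-13895) - 556*(-4)/(-5065)) = -39300 + (117*(-1/13895) + 2224*(-1/5065)) = -39300 + (-117/13895 - 2224/5065) = -39300 - 6299017/14075635 = -553178754517/14075635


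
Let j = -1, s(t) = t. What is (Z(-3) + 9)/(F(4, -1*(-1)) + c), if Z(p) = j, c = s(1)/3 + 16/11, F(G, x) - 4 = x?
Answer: 33/28 ≈ 1.1786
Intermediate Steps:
F(G, x) = 4 + x
c = 59/33 (c = 1/3 + 16/11 = 1*(⅓) + 16*(1/11) = ⅓ + 16/11 = 59/33 ≈ 1.7879)
Z(p) = -1
(Z(-3) + 9)/(F(4, -1*(-1)) + c) = (-1 + 9)/((4 - 1*(-1)) + 59/33) = 8/((4 + 1) + 59/33) = 8/(5 + 59/33) = 8/(224/33) = 8*(33/224) = 33/28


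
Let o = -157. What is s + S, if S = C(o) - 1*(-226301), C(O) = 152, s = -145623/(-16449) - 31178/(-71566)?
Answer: 44431490910707/196198189 ≈ 2.2646e+5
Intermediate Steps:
s = 1822417090/196198189 (s = -145623*(-1/16449) - 31178*(-1/71566) = 48541/5483 + 15589/35783 = 1822417090/196198189 ≈ 9.2887)
S = 226453 (S = 152 - 1*(-226301) = 152 + 226301 = 226453)
s + S = 1822417090/196198189 + 226453 = 44431490910707/196198189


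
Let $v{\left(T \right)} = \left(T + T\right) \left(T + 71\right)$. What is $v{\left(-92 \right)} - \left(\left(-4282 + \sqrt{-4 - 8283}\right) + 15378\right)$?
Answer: $-7232 - i \sqrt{8287} \approx -7232.0 - 91.033 i$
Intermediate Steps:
$v{\left(T \right)} = 2 T \left(71 + T\right)$
$v{\left(-92 \right)} - \left(\left(-4282 + \sqrt{-4 - 8283}\right) + 15378\right) = 2 \left(-92\right) \left(71 - 92\right) - \left(\left(-4282 + \sqrt{-4 - 8283}\right) + 15378\right) = 2 \left(-92\right) \left(-21\right) - \left(\left(-4282 + \sqrt{-8287}\right) + 15378\right) = 3864 - \left(\left(-4282 + i \sqrt{8287}\right) + 15378\right) = 3864 - \left(11096 + i \sqrt{8287}\right) = -7232 - i \sqrt{8287}$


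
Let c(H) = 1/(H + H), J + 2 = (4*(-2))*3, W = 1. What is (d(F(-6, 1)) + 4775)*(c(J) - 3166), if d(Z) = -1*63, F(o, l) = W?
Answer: -193937674/13 ≈ -1.4918e+7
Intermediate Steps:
F(o, l) = 1
d(Z) = -63
J = -26 (J = -2 + (4*(-2))*3 = -2 - 8*3 = -2 - 24 = -26)
c(H) = 1/(2*H)
(d(F(-6, 1)) + 4775)*(c(J) - 3166) = (-63 + 4775)*((½)/(-26) - 3166) = 4712*((½)*(-1/26) - 3166) = 4712*(-1/52 - 3166) = 4712*(-164633/52) = -193937674/13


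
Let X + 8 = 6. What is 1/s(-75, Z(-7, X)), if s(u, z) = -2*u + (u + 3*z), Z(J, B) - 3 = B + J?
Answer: 1/57 ≈ 0.017544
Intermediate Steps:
X = -2 (X = -8 + 6 = -2)
Z(J, B) = 3 + B + J (Z(J, B) = 3 + (B + J) = 3 + B + J)
s(u, z) = -u + 3*z
1/s(-75, Z(-7, X)) = 1/(-1*(-75) + 3*(3 - 2 - 7)) = 1/(75 + 3*(-6)) = 1/(75 - 18) = 1/57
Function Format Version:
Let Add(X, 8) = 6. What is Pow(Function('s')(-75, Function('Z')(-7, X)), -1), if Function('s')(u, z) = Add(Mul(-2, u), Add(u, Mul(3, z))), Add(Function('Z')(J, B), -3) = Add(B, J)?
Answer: Rational(1, 57) ≈ 0.017544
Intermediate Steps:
X = -2 (X = Add(-8, 6) = -2)
Function('Z')(J, B) = Add(3, B, J) (Function('Z')(J, B) = Add(3, Add(B, J)) = Add(3, B, J))
Function('s')(u, z) = Add(Mul(-1, u), Mul(3, z))
Pow(Function('s')(-75, Function('Z')(-7, X)), -1) = Pow(Add(Mul(-1, -75), Mul(3, Add(3, -2, -7))), -1) = Pow(Add(75, Mul(3, -6)), -1) = Pow(Add(75, -18), -1) = Pow(57, -1) = Rational(1, 57)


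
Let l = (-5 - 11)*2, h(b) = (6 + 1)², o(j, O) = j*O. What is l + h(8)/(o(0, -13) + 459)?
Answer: -14639/459 ≈ -31.893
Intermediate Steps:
o(j, O) = O*j
h(b) = 49 (h(b) = 7² = 49)
l = -32 (l = -16*2 = -32)
l + h(8)/(o(0, -13) + 459) = -32 + 49/(-13*0 + 459) = -32 + 49/(0 + 459) = -32 + 49/459 = -14639/459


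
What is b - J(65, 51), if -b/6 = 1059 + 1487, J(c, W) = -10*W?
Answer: -14766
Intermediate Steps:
b = -15276 (b = -6*(1059 + 1487) = -6*2546 = -15276)
b - J(65, 51) = -15276 - (-10)*51 = -15276 - 1*(-510) = -15276 + 510 = -14766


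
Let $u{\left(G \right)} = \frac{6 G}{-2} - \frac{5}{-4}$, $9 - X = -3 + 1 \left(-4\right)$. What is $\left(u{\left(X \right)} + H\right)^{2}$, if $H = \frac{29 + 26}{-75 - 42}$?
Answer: $\frac{488365801}{219024} \approx 2229.7$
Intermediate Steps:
$X = 16$ ($X = 9 - \left(-3 + 1 \left(-4\right)\right) = 9 - \left(-3 - 4\right) = 9 - -7 = 9 + 7 = 16$)
$H = - \frac{55}{117}$ ($H = \frac{55}{-117} = 55 \left(- \frac{1}{117}\right) = - \frac{55}{117} \approx -0.47009$)
$u{\left(G \right)} = \frac{5}{4} - 3 G$ ($u{\left(G \right)} = 6 G \left(- \frac{1}{2}\right) - - \frac{5}{4} = - 3 G + \frac{5}{4} = \frac{5}{4} - 3 G$)
$\left(u{\left(X \right)} + H\right)^{2} = \left(\left(\frac{5}{4} - 48\right) - \frac{55}{117}\right)^{2} = \left(- \frac{187}{4} - \frac{55}{117}\right)^{2} = \left(- \frac{22099}{468}\right)^{2} = \frac{488365801}{219024}$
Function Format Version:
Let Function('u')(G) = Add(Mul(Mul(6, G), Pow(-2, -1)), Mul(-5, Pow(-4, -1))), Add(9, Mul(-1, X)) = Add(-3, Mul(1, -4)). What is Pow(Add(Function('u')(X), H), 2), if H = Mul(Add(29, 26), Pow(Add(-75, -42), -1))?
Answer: Rational(488365801, 219024) ≈ 2229.7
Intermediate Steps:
X = 16 (X = Add(9, Mul(-1, Add(-3, Mul(1, -4)))) = Add(9, Mul(-1, Add(-3, -4))) = Add(9, Mul(-1, -7)) = Add(9, 7) = 16)
H = Rational(-55, 117) (H = Mul(55, Pow(-117, -1)) = Mul(55, Rational(-1, 117)) = Rational(-55, 117) ≈ -0.47009)
Function('u')(G) = Add(Rational(5, 4), Mul(-3, G)) (Function('u')(G) = Add(Mul(Mul(6, G), Rational(-1, 2)), Mul(-5, Rational(-1, 4))) = Add(Mul(-3, G), Rational(5, 4)) = Add(Rational(5, 4), Mul(-3, G)))
Pow(Add(Function('u')(X), H), 2) = Pow(Add(Add(Rational(5, 4), Mul(-3, 16)), Rational(-55, 117)), 2) = Pow(Add(Add(Rational(5, 4), -48), Rational(-55, 117)), 2) = Pow(Add(Rational(-187, 4), Rational(-55, 117)), 2) = Pow(Rational(-22099, 468), 2) = Rational(488365801, 219024)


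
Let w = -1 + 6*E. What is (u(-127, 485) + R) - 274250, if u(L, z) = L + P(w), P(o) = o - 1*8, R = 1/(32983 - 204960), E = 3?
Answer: -47184985537/171977 ≈ -2.7437e+5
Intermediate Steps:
R = -1/171977 (R = 1/(-171977) = -1/171977 ≈ -5.8147e-6)
w = 17 (w = -1 + 6*3 = -1 + 18 = 17)
P(o) = -8 + o (P(o) = o - 8 = -8 + o)
u(L, z) = 9 + L (u(L, z) = L + (-8 + 17) = L + 9 = 9 + L)
(u(-127, 485) + R) - 274250 = ((9 - 127) - 1/171977) - 274250 = (-118 - 1/171977) - 274250 = -20293287/171977 - 274250 = -47184985537/171977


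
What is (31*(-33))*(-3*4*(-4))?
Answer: -49104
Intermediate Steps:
(31*(-33))*(-3*4*(-4)) = -(-12276)*(-4) = -1023*48 = -49104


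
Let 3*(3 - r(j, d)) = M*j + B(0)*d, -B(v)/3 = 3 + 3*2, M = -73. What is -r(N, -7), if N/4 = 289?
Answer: -84208/3 ≈ -28069.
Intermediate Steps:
N = 1156 (N = 4*289 = 1156)
B(v) = -27 (B(v) = -3*(3 + 3*2) = -3*(3 + 6) = -3*9 = -27)
r(j, d) = 3 + 9*d + 73*j/3 (r(j, d) = 3 - (-73*j - 27*d)/3 = 3 + (9*d + 73*j/3) = 3 + 9*d + 73*j/3)
-r(N, -7) = -(3 + 9*(-7) + (73/3)*1156) = -(3 - 63 + 84388/3) = -1*84208/3 = -84208/3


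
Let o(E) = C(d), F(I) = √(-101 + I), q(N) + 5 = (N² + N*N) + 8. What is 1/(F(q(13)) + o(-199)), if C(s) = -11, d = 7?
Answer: 11/119 + 4*√15/119 ≈ 0.22262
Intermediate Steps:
q(N) = 3 + 2*N² (q(N) = -5 + ((N² + N*N) + 8) = -5 + ((N² + N²) + 8) = -5 + (2*N² + 8) = -5 + (8 + 2*N²) = 3 + 2*N²)
o(E) = -11
1/(F(q(13)) + o(-199)) = 1/(√(-101 + (3 + 2*13²)) - 11) = 1/(√(-101 + (3 + 2*169)) - 11) = 1/(√(-101 + (3 + 338)) - 11) = 1/(√(-101 + 341) - 11) = 1/(√240 - 11) = 1/(4*√15 - 11) = 1/(-11 + 4*√15)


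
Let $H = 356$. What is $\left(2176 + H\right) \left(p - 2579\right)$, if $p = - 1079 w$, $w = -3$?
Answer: $1666056$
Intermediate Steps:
$p = 3237$ ($p = \left(-1079\right) \left(-3\right) = 3237$)
$\left(2176 + H\right) \left(p - 2579\right) = \left(2176 + 356\right) \left(3237 - 2579\right) = 2532 \cdot 658 = 1666056$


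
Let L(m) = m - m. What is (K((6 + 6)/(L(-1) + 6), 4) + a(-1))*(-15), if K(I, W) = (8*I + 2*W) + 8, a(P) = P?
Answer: -465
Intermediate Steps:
L(m) = 0
K(I, W) = 8 + 2*W + 8*I (K(I, W) = (2*W + 8*I) + 8 = 8 + 2*W + 8*I)
(K((6 + 6)/(L(-1) + 6), 4) + a(-1))*(-15) = ((8 + 2*4 + 8*((6 + 6)/(0 + 6))) - 1)*(-15) = ((8 + 8 + 8*(12/6)) - 1)*(-15) = ((8 + 8 + 8*(12*(⅙))) - 1)*(-15) = ((8 + 8 + 8*2) - 1)*(-15) = ((8 + 8 + 16) - 1)*(-15) = (32 - 1)*(-15) = 31*(-15) = -465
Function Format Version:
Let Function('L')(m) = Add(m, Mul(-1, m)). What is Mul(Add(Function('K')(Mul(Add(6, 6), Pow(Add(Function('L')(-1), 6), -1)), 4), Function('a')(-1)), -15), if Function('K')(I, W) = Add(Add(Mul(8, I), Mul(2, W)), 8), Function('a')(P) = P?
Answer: -465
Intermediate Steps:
Function('L')(m) = 0
Function('K')(I, W) = Add(8, Mul(2, W), Mul(8, I)) (Function('K')(I, W) = Add(Add(Mul(2, W), Mul(8, I)), 8) = Add(8, Mul(2, W), Mul(8, I)))
Mul(Add(Function('K')(Mul(Add(6, 6), Pow(Add(Function('L')(-1), 6), -1)), 4), Function('a')(-1)), -15) = Mul(Add(Add(8, Mul(2, 4), Mul(8, Mul(Add(6, 6), Pow(Add(0, 6), -1)))), -1), -15) = Mul(Add(Add(8, 8, Mul(8, Mul(12, Pow(6, -1)))), -1), -15) = Mul(Add(Add(8, 8, Mul(8, Mul(12, Rational(1, 6)))), -1), -15) = Mul(Add(Add(8, 8, Mul(8, 2)), -1), -15) = Mul(Add(Add(8, 8, 16), -1), -15) = Mul(Add(32, -1), -15) = Mul(31, -15) = -465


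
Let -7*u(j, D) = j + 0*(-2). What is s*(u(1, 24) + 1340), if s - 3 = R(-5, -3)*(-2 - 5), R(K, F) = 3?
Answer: -168822/7 ≈ -24117.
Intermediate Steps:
u(j, D) = -j/7 (u(j, D) = -(j + 0*(-2))/7 = -(j + 0)/7 = -j/7)
s = -18 (s = 3 + 3*(-2 - 5) = 3 + 3*(-7) = 3 - 21 = -18)
s*(u(1, 24) + 1340) = -18*(-⅐*1 + 1340) = -18*(-⅐ + 1340) = -18*9379/7 = -168822/7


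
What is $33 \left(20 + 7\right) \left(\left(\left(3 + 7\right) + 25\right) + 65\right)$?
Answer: $89100$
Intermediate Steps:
$33 \left(20 + 7\right) \left(\left(\left(3 + 7\right) + 25\right) + 65\right) = 33 \cdot 27 \left(\left(10 + 25\right) + 65\right) = 33 \cdot 27 \left(35 + 65\right) = 33 \cdot 27 \cdot 100 = 33 \cdot 2700 = 89100$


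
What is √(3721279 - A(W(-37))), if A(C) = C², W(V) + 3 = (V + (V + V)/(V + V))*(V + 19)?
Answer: √3305254 ≈ 1818.0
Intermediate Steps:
W(V) = -3 + (1 + V)*(19 + V) (W(V) = -3 + (V + (V + V)/(V + V))*(V + 19) = -3 + (V + (2*V)/((2*V)))*(19 + V) = -3 + (V + (2*V)*(1/(2*V)))*(19 + V) = -3 + (V + 1)*(19 + V) = -3 + (1 + V)*(19 + V))
√(3721279 - A(W(-37))) = √(3721279 - (16 + (-37)² + 20*(-37))²) = √(3721279 - (16 + 1369 - 740)²) = √(3721279 - 1*645²) = √(3721279 - 1*416025) = √(3721279 - 416025) = √3305254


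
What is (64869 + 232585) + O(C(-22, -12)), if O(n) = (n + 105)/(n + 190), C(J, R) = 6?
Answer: 58301095/196 ≈ 2.9745e+5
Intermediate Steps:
O(n) = (105 + n)/(190 + n)
(64869 + 232585) + O(C(-22, -12)) = (64869 + 232585) + (105 + 6)/(190 + 6) = 297454 + 111/196 = 58301095/196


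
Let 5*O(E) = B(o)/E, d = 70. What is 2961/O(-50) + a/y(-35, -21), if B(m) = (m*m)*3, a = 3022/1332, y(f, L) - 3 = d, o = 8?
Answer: -2999098699/777888 ≈ -3855.4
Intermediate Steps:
y(f, L) = 73 (y(f, L) = 3 + 70 = 73)
a = 1511/666 (a = 3022*(1/1332) = 1511/666 ≈ 2.2688)
B(m) = 3*m² (B(m) = m²*3 = 3*m²)
O(E) = 192/(5*E) (O(E) = ((3*8²)/E)/5 = ((3*64)/E)/5 = (192/E)/5 = 192/(5*E))
2961/O(-50) + a/y(-35, -21) = 2961/(((192/5)/(-50))) + (1511/666)/73 = 2961/(((192/5)*(-1/50))) + (1511/666)*(1/73) = 2961/(-96/125) + 1511/48618 = 2961*(-125/96) + 1511/48618 = -123375/32 + 1511/48618 = -2999098699/777888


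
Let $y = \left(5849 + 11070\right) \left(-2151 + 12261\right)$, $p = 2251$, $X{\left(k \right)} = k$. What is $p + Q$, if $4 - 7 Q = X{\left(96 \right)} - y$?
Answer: $\frac{171066755}{7} \approx 2.4438 \cdot 10^{7}$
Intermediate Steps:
$y = 171051090$ ($y = 16919 \cdot 10110 = 171051090$)
$Q = \frac{171050998}{7}$ ($Q = \frac{4}{7} - \frac{96 - 171051090}{7} = \frac{4}{7} - - \frac{171050994}{7} = \frac{4}{7} + \frac{171050994}{7} = \frac{171050998}{7} \approx 2.4436 \cdot 10^{7}$)
$p + Q = 2251 + \frac{171050998}{7} = \frac{171066755}{7}$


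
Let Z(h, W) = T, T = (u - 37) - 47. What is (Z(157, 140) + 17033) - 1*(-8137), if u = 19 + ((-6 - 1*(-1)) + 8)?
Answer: 25108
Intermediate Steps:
u = 22 (u = 19 + ((-6 + 1) + 8) = 19 + (-5 + 8) = 19 + 3 = 22)
T = -62 (T = (22 - 37) - 47 = -15 - 47 = -62)
Z(h, W) = -62
(Z(157, 140) + 17033) - 1*(-8137) = (-62 + 17033) - 1*(-8137) = 16971 + 8137 = 25108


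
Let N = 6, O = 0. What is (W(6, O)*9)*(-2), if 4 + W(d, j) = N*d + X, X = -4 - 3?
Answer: -450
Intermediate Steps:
X = -7
W(d, j) = -11 + 6*d (W(d, j) = -4 + (6*d - 7) = -4 + (-7 + 6*d) = -11 + 6*d)
(W(6, O)*9)*(-2) = ((-11 + 6*6)*9)*(-2) = ((-11 + 36)*9)*(-2) = (25*9)*(-2) = 225*(-2) = -450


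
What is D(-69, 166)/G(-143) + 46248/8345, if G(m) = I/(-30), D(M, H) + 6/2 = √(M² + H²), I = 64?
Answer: 1855461/267040 - 15*√32317/32 ≈ -77.319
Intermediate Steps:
D(M, H) = -3 + √(H² + M²) (D(M, H) = -3 + √(M² + H²) = -3 + √(H² + M²))
G(m) = -32/15 (G(m) = 64/(-30) = 64*(-1/30) = -32/15)
D(-69, 166)/G(-143) + 46248/8345 = (-3 + √(166² + (-69)²))/(-32/15) + 46248/8345 = (-3 + √(27556 + 4761))*(-15/32) + 46248*(1/8345) = (-3 + √32317)*(-15/32) + 46248/8345 = (45/32 - 15*√32317/32) + 46248/8345 = 1855461/267040 - 15*√32317/32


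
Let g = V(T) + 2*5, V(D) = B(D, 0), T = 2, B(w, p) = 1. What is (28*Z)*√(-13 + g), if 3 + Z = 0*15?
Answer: -84*I*√2 ≈ -118.79*I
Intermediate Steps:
V(D) = 1
g = 11 (g = 1 + 2*5 = 1 + 10 = 11)
Z = -3 (Z = -3 + 0*15 = -3 + 0 = -3)
(28*Z)*√(-13 + g) = (28*(-3))*√(-13 + 11) = -84*I*√2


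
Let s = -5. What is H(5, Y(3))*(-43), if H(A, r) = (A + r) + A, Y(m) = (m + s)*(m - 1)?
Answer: -258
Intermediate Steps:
Y(m) = (-1 + m)*(-5 + m) (Y(m) = (m - 5)*(m - 1) = (-5 + m)*(-1 + m) = (-1 + m)*(-5 + m))
H(A, r) = r + 2*A
H(5, Y(3))*(-43) = ((5 + 3**2 - 6*3) + 2*5)*(-43) = ((5 + 9 - 18) + 10)*(-43) = (-4 + 10)*(-43) = 6*(-43) = -258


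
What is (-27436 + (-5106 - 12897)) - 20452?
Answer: -65891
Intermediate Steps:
(-27436 + (-5106 - 12897)) - 20452 = (-27436 - 18003) - 20452 = -45439 - 20452 = -65891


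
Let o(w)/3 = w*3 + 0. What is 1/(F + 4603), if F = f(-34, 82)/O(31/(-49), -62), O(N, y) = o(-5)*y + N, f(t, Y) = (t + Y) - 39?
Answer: 136679/629133878 ≈ 0.00021725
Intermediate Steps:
f(t, Y) = -39 + Y + t (f(t, Y) = (Y + t) - 39 = -39 + Y + t)
o(w) = 9*w (o(w) = 3*(w*3 + 0) = 3*(3*w + 0) = 3*(3*w) = 9*w)
O(N, y) = N - 45*y (O(N, y) = (9*(-5))*y + N = -45*y + N = N - 45*y)
F = 441/136679 (F = (-39 + 82 - 34)/(31/(-49) - 45*(-62)) = 9/(31*(-1/49) + 2790) = 9/(-31/49 + 2790) = 9/(136679/49) = 9*(49/136679) = 441/136679 ≈ 0.0032265)
1/(F + 4603) = 1/(441/136679 + 4603) = 1/(629133878/136679) = 136679/629133878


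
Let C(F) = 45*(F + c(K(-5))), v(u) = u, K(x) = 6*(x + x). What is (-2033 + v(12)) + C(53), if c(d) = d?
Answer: -2336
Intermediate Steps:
K(x) = 12*x (K(x) = 6*(2*x) = 12*x)
C(F) = -2700 + 45*F (C(F) = 45*(F + 12*(-5)) = 45*(F - 60) = 45*(-60 + F) = -2700 + 45*F)
(-2033 + v(12)) + C(53) = (-2033 + 12) + (-2700 + 45*53) = -2021 + (-2700 + 2385) = -2021 - 315 = -2336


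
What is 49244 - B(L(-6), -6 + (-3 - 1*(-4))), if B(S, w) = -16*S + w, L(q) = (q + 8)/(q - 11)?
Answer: 837201/17 ≈ 49247.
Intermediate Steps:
L(q) = (8 + q)/(-11 + q)
B(S, w) = w - 16*S
49244 - B(L(-6), -6 + (-3 - 1*(-4))) = 49244 - ((-6 + (-3 - 1*(-4))) - 16*(8 - 6)/(-11 - 6)) = 49244 - ((-6 + (-3 + 4)) - 16*2/(-17)) = 49244 - ((-6 + 1) - (-16)*2/17) = 49244 - (-5 - 16*(-2/17)) = 49244 - (-5 + 32/17) = 49244 - 1*(-53/17) = 49244 + 53/17 = 837201/17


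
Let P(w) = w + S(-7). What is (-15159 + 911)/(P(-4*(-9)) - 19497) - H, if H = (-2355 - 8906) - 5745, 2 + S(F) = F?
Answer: 165560534/9735 ≈ 17007.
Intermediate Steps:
S(F) = -2 + F
H = -17006 (H = -11261 - 5745 = -17006)
P(w) = -9 + w (P(w) = w + (-2 - 7) = w - 9 = -9 + w)
(-15159 + 911)/(P(-4*(-9)) - 19497) - H = (-15159 + 911)/((-9 - 4*(-9)) - 19497) - 1*(-17006) = -14248/((-9 + 36) - 19497) + 17006 = -14248/(27 - 19497) + 17006 = -14248/(-19470) + 17006 = -14248*(-1/19470) + 17006 = 7124/9735 + 17006 = 165560534/9735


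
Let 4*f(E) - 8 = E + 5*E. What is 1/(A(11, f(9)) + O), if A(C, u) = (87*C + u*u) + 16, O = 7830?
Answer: 4/36173 ≈ 0.00011058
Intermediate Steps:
f(E) = 2 + 3*E/2 (f(E) = 2 + (E + 5*E)/4 = 2 + (6*E)/4 = 2 + 3*E/2)
A(C, u) = 16 + u**2 + 87*C (A(C, u) = (87*C + u**2) + 16 = (u**2 + 87*C) + 16 = 16 + u**2 + 87*C)
1/(A(11, f(9)) + O) = 1/((16 + (2 + (3/2)*9)**2 + 87*11) + 7830) = 1/((16 + (2 + 27/2)**2 + 957) + 7830) = 1/((16 + (31/2)**2 + 957) + 7830) = 1/((16 + 961/4 + 957) + 7830) = 1/(4853/4 + 7830) = 1/(36173/4) = 4/36173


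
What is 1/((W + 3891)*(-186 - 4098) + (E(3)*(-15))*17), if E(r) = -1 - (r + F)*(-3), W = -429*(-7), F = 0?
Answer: -1/29535936 ≈ -3.3857e-8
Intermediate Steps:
W = 3003
E(r) = -1 + 3*r (E(r) = -1 - (r + 0)*(-3) = -1 - r*(-3) = -1 - (-3)*r = -1 + 3*r)
1/((W + 3891)*(-186 - 4098) + (E(3)*(-15))*17) = 1/((3003 + 3891)*(-186 - 4098) + ((-1 + 3*3)*(-15))*17) = 1/(6894*(-4284) + ((-1 + 9)*(-15))*17) = 1/(-29533896 + (8*(-15))*17) = 1/(-29533896 - 120*17) = 1/(-29533896 - 2040) = 1/(-29535936) = -1/29535936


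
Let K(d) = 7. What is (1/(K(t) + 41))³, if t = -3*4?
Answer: 1/110592 ≈ 9.0422e-6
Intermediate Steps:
t = -12
(1/(K(t) + 41))³ = (1/(7 + 41))³ = (1/48)³ = 1/110592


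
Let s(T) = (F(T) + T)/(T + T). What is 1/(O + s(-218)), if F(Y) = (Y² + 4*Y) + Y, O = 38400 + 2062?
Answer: 1/40356 ≈ 2.4779e-5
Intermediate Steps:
O = 40462
F(Y) = Y² + 5*Y
s(T) = (T + T*(5 + T))/(2*T) (s(T) = (T*(5 + T) + T)/(T + T) = (T + T*(5 + T))/((2*T)) = (T + T*(5 + T))*(1/(2*T)) = (T + T*(5 + T))/(2*T))
1/(O + s(-218)) = 1/(40462 + (3 + (½)*(-218))) = 1/(40462 + (3 - 109)) = 1/(40462 - 106) = 1/40356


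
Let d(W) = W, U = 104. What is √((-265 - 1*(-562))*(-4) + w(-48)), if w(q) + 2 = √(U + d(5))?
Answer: √(-1190 + √109) ≈ 34.345*I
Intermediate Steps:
w(q) = -2 + √109 (w(q) = -2 + √(104 + 5) = -2 + √109)
√((-265 - 1*(-562))*(-4) + w(-48)) = √((-265 - 1*(-562))*(-4) + (-2 + √109)) = √((-265 + 562)*(-4) + (-2 + √109)) = √(297*(-4) + (-2 + √109)) = √(-1188 + (-2 + √109)) = √(-1190 + √109)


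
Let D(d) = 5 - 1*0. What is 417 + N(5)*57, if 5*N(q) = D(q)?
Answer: 474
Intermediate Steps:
D(d) = 5 (D(d) = 5 + 0 = 5)
N(q) = 1 (N(q) = (⅕)*5 = 1)
417 + N(5)*57 = 417 + 1*57 = 417 + 57 = 474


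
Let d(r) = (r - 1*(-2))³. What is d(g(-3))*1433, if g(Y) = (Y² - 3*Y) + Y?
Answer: 7040329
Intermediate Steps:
g(Y) = Y² - 2*Y
d(r) = (2 + r)³ (d(r) = (r + 2)³ = (2 + r)³)
d(g(-3))*1433 = (2 - 3*(-2 - 3))³*1433 = (2 - 3*(-5))³*1433 = (2 + 15)³*1433 = 17³*1433 = 4913*1433 = 7040329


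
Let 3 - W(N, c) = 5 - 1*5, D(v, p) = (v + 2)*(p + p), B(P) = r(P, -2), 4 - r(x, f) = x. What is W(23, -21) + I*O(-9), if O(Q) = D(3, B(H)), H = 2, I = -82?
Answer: -1637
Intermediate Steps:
r(x, f) = 4 - x
B(P) = 4 - P
D(v, p) = 2*p*(2 + v) (D(v, p) = (2 + v)*(2*p) = 2*p*(2 + v))
O(Q) = 20 (O(Q) = 2*(4 - 1*2)*(2 + 3) = 2*(4 - 2)*5 = 2*2*5 = 20)
W(N, c) = 3 (W(N, c) = 3 - (5 - 1*5) = 3 - (5 - 5) = 3 - 1*0 = 3 + 0 = 3)
W(23, -21) + I*O(-9) = 3 - 82*20 = 3 - 1640 = -1637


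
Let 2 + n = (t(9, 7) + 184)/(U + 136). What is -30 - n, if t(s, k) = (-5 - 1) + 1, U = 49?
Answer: -5359/185 ≈ -28.968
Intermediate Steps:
t(s, k) = -5 (t(s, k) = -6 + 1 = -5)
n = -191/185 (n = -2 + (-5 + 184)/(49 + 136) = -2 + 179/185 = -191/185 ≈ -1.0324)
-30 - n = -30 - 1*(-191/185) = -30 + 191/185 = -5359/185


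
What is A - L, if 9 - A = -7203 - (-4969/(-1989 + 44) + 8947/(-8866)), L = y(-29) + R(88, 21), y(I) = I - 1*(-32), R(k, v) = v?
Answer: 123979184799/17244370 ≈ 7189.5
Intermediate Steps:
y(I) = 32 + I (y(I) = I + 32 = 32 + I)
L = 24 (L = (32 - 29) + 21 = 3 + 21 = 24)
A = 124393049679/17244370 (A = 9 - (-7203 - (-4969/(-1989 + 44) + 8947/(-8866))) = 9 - (-7203 - (-4969/(-1945) + 8947*(-1/8866))) = 9 - (-7203 - (-4969*(-1/1945) - 8947/8866)) = 9 - (-7203 - (4969/1945 - 8947/8866)) = 9 - (-7203 - 1*26653239/17244370) = 9 - (-7203 - 26653239/17244370) = 9 - 1*(-124237850349/17244370) = 9 + 124237850349/17244370 = 124393049679/17244370 ≈ 7213.5)
A - L = 124393049679/17244370 - 1*24 = 124393049679/17244370 - 24 = 123979184799/17244370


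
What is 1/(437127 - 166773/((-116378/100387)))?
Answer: 116378/67613807157 ≈ 1.7212e-6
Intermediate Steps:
1/(437127 - 166773/((-116378/100387))) = 1/(437127 - 166773/((-116378*1/100387))) = 1/(437127 - 166773/(-116378/100387)) = 1/(437127 - 166773*(-100387/116378)) = 1/(437127 + 16741841151/116378) = 1/(67613807157/116378) = 116378/67613807157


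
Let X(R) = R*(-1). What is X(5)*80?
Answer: -400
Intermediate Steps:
X(R) = -R
X(5)*80 = -1*5*80 = -5*80 = -400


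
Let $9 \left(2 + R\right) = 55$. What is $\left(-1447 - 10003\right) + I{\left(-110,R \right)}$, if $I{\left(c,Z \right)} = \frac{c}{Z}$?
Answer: $- \frac{424640}{37} \approx -11477.0$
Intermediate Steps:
$R = \frac{37}{9}$ ($R = -2 + \frac{1}{9} \cdot 55 = -2 + \frac{55}{9} = \frac{37}{9} \approx 4.1111$)
$\left(-1447 - 10003\right) + I{\left(-110,R \right)} = \left(-1447 - 10003\right) - \frac{110}{\frac{37}{9}} = \left(-1447 - 10003\right) - \frac{990}{37} = -11450 - \frac{990}{37} = - \frac{424640}{37}$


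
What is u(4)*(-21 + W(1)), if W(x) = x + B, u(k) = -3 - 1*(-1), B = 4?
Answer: 32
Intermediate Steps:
u(k) = -2 (u(k) = -3 + 1 = -2)
W(x) = 4 + x (W(x) = x + 4 = 4 + x)
u(4)*(-21 + W(1)) = -2*(-21 + (4 + 1)) = -2*(-21 + 5) = -2*(-16) = 32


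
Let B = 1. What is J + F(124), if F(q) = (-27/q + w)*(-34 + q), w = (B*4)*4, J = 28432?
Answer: 1850849/62 ≈ 29852.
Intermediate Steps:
w = 16 (w = (1*4)*4 = 4*4 = 16)
F(q) = (-34 + q)*(16 - 27/q) (F(q) = (-27/q + 16)*(-34 + q) = (16 - 27/q)*(-34 + q) = (-34 + q)*(16 - 27/q))
J + F(124) = 28432 + (-571 + 16*124 + 918/124) = 28432 + (-571 + 1984 + 918*(1/124)) = 28432 + (-571 + 1984 + 459/62) = 28432 + 88065/62 = 1850849/62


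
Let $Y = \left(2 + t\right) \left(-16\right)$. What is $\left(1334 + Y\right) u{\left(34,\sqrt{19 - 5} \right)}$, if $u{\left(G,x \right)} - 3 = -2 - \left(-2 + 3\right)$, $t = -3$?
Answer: $0$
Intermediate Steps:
$Y = 16$ ($Y = \left(2 - 3\right) \left(-16\right) = \left(-1\right) \left(-16\right) = 16$)
$u{\left(G,x \right)} = 0$ ($u{\left(G,x \right)} = 3 - 3 = 0$)
$\left(1334 + Y\right) u{\left(34,\sqrt{19 - 5} \right)} = \left(1334 + 16\right) 0 = 1350 \cdot 0 = 0$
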